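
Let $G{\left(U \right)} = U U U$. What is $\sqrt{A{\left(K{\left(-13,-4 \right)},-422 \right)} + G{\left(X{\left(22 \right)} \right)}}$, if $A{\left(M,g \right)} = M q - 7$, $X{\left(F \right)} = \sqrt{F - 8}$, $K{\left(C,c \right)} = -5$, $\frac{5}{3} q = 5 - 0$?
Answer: $\sqrt{-22 + 14 \sqrt{14}} \approx 5.5121$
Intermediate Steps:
$q = 3$ ($q = \frac{3 \left(5 - 0\right)}{5} = \frac{3 \left(5 + 0\right)}{5} = \frac{3}{5} \cdot 5 = 3$)
$X{\left(F \right)} = \sqrt{-8 + F}$
$A{\left(M,g \right)} = -7 + 3 M$ ($A{\left(M,g \right)} = M 3 - 7 = 3 M - 7 = -7 + 3 M$)
$G{\left(U \right)} = U^{3}$ ($G{\left(U \right)} = U^{2} U = U^{3}$)
$\sqrt{A{\left(K{\left(-13,-4 \right)},-422 \right)} + G{\left(X{\left(22 \right)} \right)}} = \sqrt{\left(-7 + 3 \left(-5\right)\right) + \left(\sqrt{-8 + 22}\right)^{3}} = \sqrt{\left(-7 - 15\right) + \left(\sqrt{14}\right)^{3}} = \sqrt{-22 + 14 \sqrt{14}}$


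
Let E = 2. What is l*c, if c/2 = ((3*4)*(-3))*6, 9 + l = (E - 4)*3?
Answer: 6480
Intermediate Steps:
l = -15 (l = -9 + (2 - 4)*3 = -9 - 2*3 = -9 - 6 = -15)
c = -432 (c = 2*(((3*4)*(-3))*6) = 2*((12*(-3))*6) = 2*(-36*6) = 2*(-216) = -432)
l*c = -15*(-432) = 6480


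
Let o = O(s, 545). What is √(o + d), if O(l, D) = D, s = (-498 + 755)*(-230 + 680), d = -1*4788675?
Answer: I*√4788130 ≈ 2188.2*I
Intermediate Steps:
d = -4788675
s = 115650 (s = 257*450 = 115650)
o = 545
√(o + d) = √(545 - 4788675) = √(-4788130) = I*√4788130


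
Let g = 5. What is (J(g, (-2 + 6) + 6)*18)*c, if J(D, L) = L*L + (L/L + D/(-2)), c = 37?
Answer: 65601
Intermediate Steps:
J(D, L) = 1 + L**2 - D/2 (J(D, L) = L**2 + (1 + D*(-1/2)) = L**2 + (1 - D/2) = 1 + L**2 - D/2)
(J(g, (-2 + 6) + 6)*18)*c = ((1 + ((-2 + 6) + 6)**2 - 1/2*5)*18)*37 = ((1 + (4 + 6)**2 - 5/2)*18)*37 = ((1 + 10**2 - 5/2)*18)*37 = ((1 + 100 - 5/2)*18)*37 = ((197/2)*18)*37 = 1773*37 = 65601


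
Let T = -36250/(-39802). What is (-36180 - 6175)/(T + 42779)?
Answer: -842906855/851363004 ≈ -0.99007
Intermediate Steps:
T = 18125/19901 (T = -36250*(-1/39802) = 18125/19901 ≈ 0.91076)
(-36180 - 6175)/(T + 42779) = (-36180 - 6175)/(18125/19901 + 42779) = -42355/851363004/19901 = -42355*19901/851363004 = -842906855/851363004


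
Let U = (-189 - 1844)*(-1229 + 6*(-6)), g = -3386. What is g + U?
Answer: 2568359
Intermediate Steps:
U = 2571745 (U = -2033*(-1229 - 36) = -2033*(-1265) = 2571745)
g + U = -3386 + 2571745 = 2568359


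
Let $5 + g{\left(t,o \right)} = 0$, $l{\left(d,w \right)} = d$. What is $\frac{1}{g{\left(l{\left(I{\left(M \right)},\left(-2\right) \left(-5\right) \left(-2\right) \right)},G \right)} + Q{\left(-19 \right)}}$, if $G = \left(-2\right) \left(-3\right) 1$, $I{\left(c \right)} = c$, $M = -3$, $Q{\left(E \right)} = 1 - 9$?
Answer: $- \frac{1}{13} \approx -0.076923$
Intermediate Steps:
$Q{\left(E \right)} = -8$ ($Q{\left(E \right)} = 1 - 9 = -8$)
$G = 6$ ($G = 6 \cdot 1 = 6$)
$g{\left(t,o \right)} = -5$ ($g{\left(t,o \right)} = -5 + 0 = -5$)
$\frac{1}{g{\left(l{\left(I{\left(M \right)},\left(-2\right) \left(-5\right) \left(-2\right) \right)},G \right)} + Q{\left(-19 \right)}} = \frac{1}{-5 - 8} = \frac{1}{-13} = - \frac{1}{13}$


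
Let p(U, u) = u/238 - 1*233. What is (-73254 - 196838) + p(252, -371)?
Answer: -9191103/34 ≈ -2.7033e+5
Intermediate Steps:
p(U, u) = -233 + u/238 (p(U, u) = u*(1/238) - 233 = u/238 - 233 = -233 + u/238)
(-73254 - 196838) + p(252, -371) = (-73254 - 196838) + (-233 + (1/238)*(-371)) = -270092 + (-233 - 53/34) = -270092 - 7975/34 = -9191103/34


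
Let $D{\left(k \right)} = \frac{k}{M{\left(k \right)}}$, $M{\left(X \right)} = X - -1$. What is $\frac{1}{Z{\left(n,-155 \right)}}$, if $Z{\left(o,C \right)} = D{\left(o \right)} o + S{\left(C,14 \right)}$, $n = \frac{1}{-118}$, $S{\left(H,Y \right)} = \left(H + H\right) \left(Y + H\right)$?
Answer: $\frac{13806}{603460261} \approx 2.2878 \cdot 10^{-5}$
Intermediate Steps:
$M{\left(X \right)} = 1 + X$ ($M{\left(X \right)} = X + 1 = 1 + X$)
$D{\left(k \right)} = \frac{k}{1 + k}$
$S{\left(H,Y \right)} = 2 H \left(H + Y\right)$
$n = - \frac{1}{118} \approx -0.0084746$
$Z{\left(o,C \right)} = \frac{o^{2}}{1 + o} + 2 C \left(14 + C\right)$ ($Z{\left(o,C \right)} = \frac{o}{1 + o} o + 2 C \left(C + 14\right) = \frac{o^{2}}{1 + o} + 2 C \left(14 + C\right)$)
$\frac{1}{Z{\left(n,-155 \right)}} = \frac{1}{\frac{1}{1 - \frac{1}{118}} \left(\left(- \frac{1}{118}\right)^{2} + 2 \left(-155\right) \left(1 - \frac{1}{118}\right) \left(14 - 155\right)\right)} = \frac{1}{\frac{1}{\frac{117}{118}} \left(\frac{1}{13924} + 2 \left(-155\right) \frac{117}{118} \left(-141\right)\right)} = \frac{1}{\frac{118}{117} \left(\frac{1}{13924} + \frac{2557035}{59}\right)} = \frac{1}{\frac{118}{117} \cdot \frac{603460261}{13924}} = \frac{1}{\frac{603460261}{13806}} = \frac{13806}{603460261}$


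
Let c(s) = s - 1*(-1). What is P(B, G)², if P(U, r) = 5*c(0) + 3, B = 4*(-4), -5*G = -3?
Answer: 64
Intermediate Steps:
G = ⅗ (G = -⅕*(-3) = ⅗ ≈ 0.60000)
B = -16
c(s) = 1 + s (c(s) = s + 1 = 1 + s)
P(U, r) = 8 (P(U, r) = 5*(1 + 0) + 3 = 5*1 + 3 = 5 + 3 = 8)
P(B, G)² = 8² = 64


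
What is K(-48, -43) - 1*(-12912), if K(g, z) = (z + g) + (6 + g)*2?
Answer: 12737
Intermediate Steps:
K(g, z) = 12 + z + 3*g (K(g, z) = (g + z) + (12 + 2*g) = 12 + z + 3*g)
K(-48, -43) - 1*(-12912) = (12 - 43 + 3*(-48)) - 1*(-12912) = (12 - 43 - 144) + 12912 = -175 + 12912 = 12737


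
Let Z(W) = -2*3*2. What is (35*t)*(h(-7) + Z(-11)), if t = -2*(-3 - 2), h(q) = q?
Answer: -6650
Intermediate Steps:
Z(W) = -12 (Z(W) = -6*2 = -12)
t = 10 (t = -2*(-5) = 10)
(35*t)*(h(-7) + Z(-11)) = (35*10)*(-7 - 12) = 350*(-19) = -6650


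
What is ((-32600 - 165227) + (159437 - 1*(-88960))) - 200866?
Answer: -150296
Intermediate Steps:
((-32600 - 165227) + (159437 - 1*(-88960))) - 200866 = (-197827 + (159437 + 88960)) - 200866 = (-197827 + 248397) - 200866 = 50570 - 200866 = -150296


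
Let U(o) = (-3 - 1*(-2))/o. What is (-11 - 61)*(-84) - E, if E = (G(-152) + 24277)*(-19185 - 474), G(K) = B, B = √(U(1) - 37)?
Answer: 477267591 + 19659*I*√38 ≈ 4.7727e+8 + 1.2119e+5*I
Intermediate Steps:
U(o) = -1/o (U(o) = (-3 + 2)/o = -1/o)
B = I*√38 (B = √(-1/1 - 37) = √(-1*1 - 37) = √(-1 - 37) = √(-38) = I*√38 ≈ 6.1644*I)
G(K) = I*√38
E = -477261543 - 19659*I*√38 (E = (I*√38 + 24277)*(-19185 - 474) = (24277 + I*√38)*(-19659) = -477261543 - 19659*I*√38 ≈ -4.7726e+8 - 1.2119e+5*I)
(-11 - 61)*(-84) - E = (-11 - 61)*(-84) - (-477261543 - 19659*I*√38) = -72*(-84) + (477261543 + 19659*I*√38) = 6048 + (477261543 + 19659*I*√38) = 477267591 + 19659*I*√38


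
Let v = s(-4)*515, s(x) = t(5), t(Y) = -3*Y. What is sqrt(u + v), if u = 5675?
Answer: 5*I*sqrt(82) ≈ 45.277*I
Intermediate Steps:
s(x) = -15 (s(x) = -3*5 = -15)
v = -7725 (v = -15*515 = -7725)
sqrt(u + v) = sqrt(5675 - 7725) = sqrt(-2050) = 5*I*sqrt(82)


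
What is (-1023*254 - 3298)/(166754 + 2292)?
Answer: -131570/84523 ≈ -1.5566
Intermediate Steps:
(-1023*254 - 3298)/(166754 + 2292) = (-259842 - 3298)/169046 = -263140*1/169046 = -131570/84523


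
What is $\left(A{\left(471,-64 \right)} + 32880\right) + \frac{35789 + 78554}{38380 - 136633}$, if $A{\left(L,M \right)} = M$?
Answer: $\frac{3224156105}{98253} \approx 32815.0$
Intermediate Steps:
$\left(A{\left(471,-64 \right)} + 32880\right) + \frac{35789 + 78554}{38380 - 136633} = \left(-64 + 32880\right) + \frac{35789 + 78554}{38380 - 136633} = 32816 + \frac{114343}{-98253} = 32816 + 114343 \left(- \frac{1}{98253}\right) = 32816 - \frac{114343}{98253} = \frac{3224156105}{98253}$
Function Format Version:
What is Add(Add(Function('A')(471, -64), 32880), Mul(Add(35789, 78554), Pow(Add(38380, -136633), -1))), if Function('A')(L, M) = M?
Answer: Rational(3224156105, 98253) ≈ 32815.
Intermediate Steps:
Add(Add(Function('A')(471, -64), 32880), Mul(Add(35789, 78554), Pow(Add(38380, -136633), -1))) = Add(Add(-64, 32880), Mul(Add(35789, 78554), Pow(Add(38380, -136633), -1))) = Add(32816, Mul(114343, Pow(-98253, -1))) = Add(32816, Mul(114343, Rational(-1, 98253))) = Add(32816, Rational(-114343, 98253)) = Rational(3224156105, 98253)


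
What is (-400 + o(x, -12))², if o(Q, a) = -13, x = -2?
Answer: 170569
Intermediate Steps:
(-400 + o(x, -12))² = (-400 - 13)² = (-413)² = 170569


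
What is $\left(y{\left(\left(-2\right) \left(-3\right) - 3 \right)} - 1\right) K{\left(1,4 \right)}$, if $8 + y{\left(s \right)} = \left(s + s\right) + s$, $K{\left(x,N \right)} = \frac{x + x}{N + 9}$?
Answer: $0$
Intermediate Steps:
$K{\left(x,N \right)} = \frac{2 x}{9 + N}$
$y{\left(s \right)} = -8 + 3 s$ ($y{\left(s \right)} = -8 + \left(\left(s + s\right) + s\right) = -8 + \left(2 s + s\right) = -8 + 3 s$)
$\left(y{\left(\left(-2\right) \left(-3\right) - 3 \right)} - 1\right) K{\left(1,4 \right)} = \left(\left(-8 + 3 \left(\left(-2\right) \left(-3\right) - 3\right)\right) - 1\right) 2 \cdot 1 \frac{1}{9 + 4} = \left(\left(-8 + 3 \left(6 - 3\right)\right) - 1\right) 2 \cdot 1 \cdot \frac{1}{13} = \left(\left(-8 + 3 \cdot 3\right) - 1\right) 2 \cdot 1 \cdot \frac{1}{13} = \left(\left(-8 + 9\right) - 1\right) \frac{2}{13} = \left(1 - 1\right) \frac{2}{13} = 0 \cdot \frac{2}{13} = 0$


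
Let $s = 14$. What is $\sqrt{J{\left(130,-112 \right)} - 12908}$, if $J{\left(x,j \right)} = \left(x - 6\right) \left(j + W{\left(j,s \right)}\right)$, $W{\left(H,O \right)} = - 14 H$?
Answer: $2 \sqrt{41909} \approx 409.43$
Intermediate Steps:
$J{\left(x,j \right)} = - 13 j \left(-6 + x\right)$ ($J{\left(x,j \right)} = \left(x - 6\right) \left(j - 14 j\right) = \left(-6 + x\right) \left(- 13 j\right) = - 13 j \left(-6 + x\right)$)
$\sqrt{J{\left(130,-112 \right)} - 12908} = \sqrt{13 \left(-112\right) \left(6 - 130\right) - 12908} = \sqrt{13 \left(-112\right) \left(-124\right) - 12908} = \sqrt{180544 - 12908} = \sqrt{167636} = 2 \sqrt{41909}$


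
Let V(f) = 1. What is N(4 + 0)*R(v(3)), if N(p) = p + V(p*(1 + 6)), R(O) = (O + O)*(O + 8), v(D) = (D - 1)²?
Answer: 480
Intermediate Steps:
v(D) = (-1 + D)²
R(O) = 2*O*(8 + O) (R(O) = (2*O)*(8 + O) = 2*O*(8 + O))
N(p) = 1 + p (N(p) = p + 1 = 1 + p)
N(4 + 0)*R(v(3)) = (1 + (4 + 0))*(2*(-1 + 3)²*(8 + (-1 + 3)²)) = (1 + 4)*(2*2²*(8 + 2²)) = 5*(2*4*(8 + 4)) = 5*(2*4*12) = 5*96 = 480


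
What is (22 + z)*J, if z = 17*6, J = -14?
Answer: -1736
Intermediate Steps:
z = 102
(22 + z)*J = (22 + 102)*(-14) = 124*(-14) = -1736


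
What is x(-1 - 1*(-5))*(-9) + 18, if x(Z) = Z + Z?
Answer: -54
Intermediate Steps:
x(Z) = 2*Z
x(-1 - 1*(-5))*(-9) + 18 = (2*(-1 - 1*(-5)))*(-9) + 18 = (2*(-1 + 5))*(-9) + 18 = (2*4)*(-9) + 18 = 8*(-9) + 18 = -72 + 18 = -54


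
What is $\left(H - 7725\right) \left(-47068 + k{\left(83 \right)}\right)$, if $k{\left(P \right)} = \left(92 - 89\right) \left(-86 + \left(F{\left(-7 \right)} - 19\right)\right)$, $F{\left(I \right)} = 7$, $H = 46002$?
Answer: $-1812875274$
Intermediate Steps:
$k{\left(P \right)} = -294$ ($k{\left(P \right)} = \left(92 - 89\right) \left(-86 + \left(7 - 19\right)\right) = 3 \left(-86 + \left(7 - 19\right)\right) = 3 \left(-86 - 12\right) = 3 \left(-98\right) = -294$)
$\left(H - 7725\right) \left(-47068 + k{\left(83 \right)}\right) = \left(46002 - 7725\right) \left(-47068 - 294\right) = 38277 \left(-47362\right) = -1812875274$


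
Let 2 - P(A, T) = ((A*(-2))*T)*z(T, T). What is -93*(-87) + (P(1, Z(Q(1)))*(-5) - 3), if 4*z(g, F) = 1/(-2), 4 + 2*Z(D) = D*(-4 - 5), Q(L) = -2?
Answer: 32347/4 ≈ 8086.8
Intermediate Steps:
Z(D) = -2 - 9*D/2 (Z(D) = -2 + (D*(-4 - 5))/2 = -2 + (D*(-9))/2 = -2 + (-9*D)/2 = -2 - 9*D/2)
z(g, F) = -1/8 (z(g, F) = (1/4)/(-2) = (1/4)*(-1/2) = -1/8)
P(A, T) = 2 - A*T/4 (P(A, T) = 2 - (A*(-2))*T*(-1)/8 = 2 - (-2*A)*T*(-1)/8 = 2 - (-2*A*T)*(-1)/8 = 2 - A*T/4)
-93*(-87) + (P(1, Z(Q(1)))*(-5) - 3) = -93*(-87) + ((2 - 1/4*1*(-2 - 9/2*(-2)))*(-5) - 3) = 8091 + ((2 - 1/4*1*(-2 + 9))*(-5) - 3) = 8091 + ((2 - 1/4*1*7)*(-5) - 3) = 8091 + ((2 - 7/4)*(-5) - 3) = 8091 + ((1/4)*(-5) - 3) = 8091 + (-5/4 - 3) = 8091 - 17/4 = 32347/4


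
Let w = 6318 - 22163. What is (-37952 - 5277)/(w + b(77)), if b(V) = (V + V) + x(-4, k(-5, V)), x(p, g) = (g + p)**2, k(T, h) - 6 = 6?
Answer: 43229/15627 ≈ 2.7663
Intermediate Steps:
k(T, h) = 12 (k(T, h) = 6 + 6 = 12)
w = -15845
b(V) = 64 + 2*V (b(V) = (V + V) + (12 - 4)**2 = 2*V + 8**2 = 2*V + 64 = 64 + 2*V)
(-37952 - 5277)/(w + b(77)) = (-37952 - 5277)/(-15845 + (64 + 2*77)) = -43229/(-15845 + (64 + 154)) = -43229/(-15845 + 218) = -43229/(-15627) = -43229*(-1/15627) = 43229/15627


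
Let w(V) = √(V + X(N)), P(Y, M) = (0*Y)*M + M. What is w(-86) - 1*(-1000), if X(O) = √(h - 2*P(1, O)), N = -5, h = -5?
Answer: 1000 + √(-86 + √5) ≈ 1000.0 + 9.1523*I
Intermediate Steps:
P(Y, M) = M (P(Y, M) = 0*M + M = 0 + M = M)
X(O) = √(-5 - 2*O)
w(V) = √(V + √5) (w(V) = √(V + √(-5 - 2*(-5))) = √(V + √(-5 + 10)) = √(V + √5))
w(-86) - 1*(-1000) = √(-86 + √5) - 1*(-1000) = √(-86 + √5) + 1000 = 1000 + √(-86 + √5)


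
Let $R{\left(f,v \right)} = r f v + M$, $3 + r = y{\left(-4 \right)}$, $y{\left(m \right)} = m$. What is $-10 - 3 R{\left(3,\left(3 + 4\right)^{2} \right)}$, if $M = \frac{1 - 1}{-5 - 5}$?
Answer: $3077$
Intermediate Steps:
$M = 0$ ($M = \frac{0}{-10} = 0 \left(- \frac{1}{10}\right) = 0$)
$r = -7$ ($r = -3 - 4 = -7$)
$R{\left(f,v \right)} = - 7 f v$ ($R{\left(f,v \right)} = - 7 f v + 0 = - 7 f v$)
$-10 - 3 R{\left(3,\left(3 + 4\right)^{2} \right)} = -10 - 3 \left(\left(-7\right) 3 \left(3 + 4\right)^{2}\right) = -10 - 3 \left(\left(-7\right) 3 \cdot 7^{2}\right) = -10 - 3 \left(\left(-7\right) 3 \cdot 49\right) = -10 - -3087 = -10 + 3087 = 3077$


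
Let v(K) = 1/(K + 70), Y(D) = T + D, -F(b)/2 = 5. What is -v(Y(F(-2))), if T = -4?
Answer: -1/56 ≈ -0.017857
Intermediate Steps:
F(b) = -10 (F(b) = -2*5 = -10)
Y(D) = -4 + D
v(K) = 1/(70 + K)
-v(Y(F(-2))) = -1/(70 + (-4 - 10)) = -1/(70 - 14) = -1/56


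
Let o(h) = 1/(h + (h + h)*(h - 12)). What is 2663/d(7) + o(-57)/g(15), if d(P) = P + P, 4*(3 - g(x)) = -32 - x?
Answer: 1226926709/6450234 ≈ 190.21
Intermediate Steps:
g(x) = 11 + x/4 (g(x) = 3 - (-32 - x)/4 = 3 + (8 + x/4) = 11 + x/4)
o(h) = 1/(h + 2*h*(-12 + h)) (o(h) = 1/(h + (2*h)*(-12 + h)) = 1/(h + 2*h*(-12 + h)))
d(P) = 2*P
2663/d(7) + o(-57)/g(15) = 2663/((2*7)) + (1/((-57)*(-23 + 2*(-57))))/(11 + (¼)*15) = 2663/14 + (-1/(57*(-23 - 114)))/(11 + 15/4) = 2663*(1/14) + (-1/57/(-137))/(59/4) = 2663/14 - 1/57*(-1/137)*(4/59) = 2663/14 + (1/7809)*(4/59) = 2663/14 + 4/460731 = 1226926709/6450234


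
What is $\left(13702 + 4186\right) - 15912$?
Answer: $1976$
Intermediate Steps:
$\left(13702 + 4186\right) - 15912 = 17888 - 15912 = 1976$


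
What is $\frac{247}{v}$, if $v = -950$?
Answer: $- \frac{13}{50} \approx -0.26$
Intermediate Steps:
$\frac{247}{v} = \frac{247}{-950} = 247 \left(- \frac{1}{950}\right) = - \frac{13}{50}$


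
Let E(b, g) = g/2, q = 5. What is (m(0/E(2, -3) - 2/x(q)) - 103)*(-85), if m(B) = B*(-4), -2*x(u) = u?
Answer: 9027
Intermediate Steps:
E(b, g) = g/2 (E(b, g) = g*(½) = g/2)
x(u) = -u/2
m(B) = -4*B
(m(0/E(2, -3) - 2/x(q)) - 103)*(-85) = (-4*(0/(((½)*(-3))) - 2/((-½*5))) - 103)*(-85) = (-4*(0/(-3/2) - 2/(-5/2)) - 103)*(-85) = (-4*(0*(-⅔) - 2*(-⅖)) - 103)*(-85) = (-4*(0 + ⅘) - 103)*(-85) = (-4*⅘ - 103)*(-85) = (-16/5 - 103)*(-85) = -531/5*(-85) = 9027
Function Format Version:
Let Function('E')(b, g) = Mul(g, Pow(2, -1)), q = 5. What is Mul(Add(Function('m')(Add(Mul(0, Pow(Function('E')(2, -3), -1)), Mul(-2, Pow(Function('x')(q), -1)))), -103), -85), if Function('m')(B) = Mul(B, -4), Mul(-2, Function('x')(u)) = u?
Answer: 9027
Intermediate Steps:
Function('E')(b, g) = Mul(Rational(1, 2), g) (Function('E')(b, g) = Mul(g, Rational(1, 2)) = Mul(Rational(1, 2), g))
Function('x')(u) = Mul(Rational(-1, 2), u)
Function('m')(B) = Mul(-4, B)
Mul(Add(Function('m')(Add(Mul(0, Pow(Function('E')(2, -3), -1)), Mul(-2, Pow(Function('x')(q), -1)))), -103), -85) = Mul(Add(Mul(-4, Add(Mul(0, Pow(Mul(Rational(1, 2), -3), -1)), Mul(-2, Pow(Mul(Rational(-1, 2), 5), -1)))), -103), -85) = Mul(Add(Mul(-4, Add(Mul(0, Pow(Rational(-3, 2), -1)), Mul(-2, Pow(Rational(-5, 2), -1)))), -103), -85) = Mul(Add(Mul(-4, Add(Mul(0, Rational(-2, 3)), Mul(-2, Rational(-2, 5)))), -103), -85) = Mul(Add(Mul(-4, Add(0, Rational(4, 5))), -103), -85) = Mul(Add(Mul(-4, Rational(4, 5)), -103), -85) = Mul(Add(Rational(-16, 5), -103), -85) = Mul(Rational(-531, 5), -85) = 9027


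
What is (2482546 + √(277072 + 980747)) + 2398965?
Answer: 4881511 + √1257819 ≈ 4.8826e+6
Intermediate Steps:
(2482546 + √(277072 + 980747)) + 2398965 = (2482546 + √1257819) + 2398965 = 4881511 + √1257819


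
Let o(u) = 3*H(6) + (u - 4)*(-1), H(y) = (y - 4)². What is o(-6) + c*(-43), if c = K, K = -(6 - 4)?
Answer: 108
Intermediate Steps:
K = -2 (K = -1*2 = -2)
c = -2
H(y) = (-4 + y)²
o(u) = 16 - u (o(u) = 3*(-4 + 6)² + (u - 4)*(-1) = 3*2² + (-4 + u)*(-1) = 3*4 + (4 - u) = 12 + (4 - u) = 16 - u)
o(-6) + c*(-43) = (16 - 1*(-6)) - 2*(-43) = (16 + 6) + 86 = 22 + 86 = 108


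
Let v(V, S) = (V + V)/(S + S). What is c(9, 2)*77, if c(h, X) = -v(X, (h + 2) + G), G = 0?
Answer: -14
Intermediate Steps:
v(V, S) = V/S (v(V, S) = (2*V)/((2*S)) = (2*V)*(1/(2*S)) = V/S)
c(h, X) = -X/(2 + h) (c(h, X) = -X/((h + 2) + 0) = -X/((2 + h) + 0) = -X/(2 + h))
c(9, 2)*77 = -1*2/(2 + 9)*77 = -1*2/11*77 = -1*2*1/11*77 = -2/11*77 = -14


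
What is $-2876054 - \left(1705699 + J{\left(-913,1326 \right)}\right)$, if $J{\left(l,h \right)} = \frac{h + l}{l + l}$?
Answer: $- \frac{8366280565}{1826} \approx -4.5818 \cdot 10^{6}$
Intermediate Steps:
$J{\left(l,h \right)} = \frac{h + l}{2 l}$
$-2876054 - \left(1705699 + J{\left(-913,1326 \right)}\right) = -2876054 - \left(1705699 + \frac{1326 - 913}{2 \left(-913\right)}\right) = -2876054 - \left(1705699 + \frac{1}{2} \left(- \frac{1}{913}\right) 413\right) = -2876054 - \frac{3114605961}{1826} = - \frac{8366280565}{1826}$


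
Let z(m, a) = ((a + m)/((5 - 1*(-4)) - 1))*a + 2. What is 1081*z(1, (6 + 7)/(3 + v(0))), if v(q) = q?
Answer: 47564/9 ≈ 5284.9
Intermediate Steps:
z(m, a) = 2 + a*(a/8 + m/8) (z(m, a) = ((a + m)/((5 + 4) - 1))*a + 2 = ((a + m)/(9 - 1))*a + 2 = ((a + m)/8)*a + 2 = ((a + m)*(⅛))*a + 2 = (a/8 + m/8)*a + 2 = a*(a/8 + m/8) + 2 = 2 + a*(a/8 + m/8))
1081*z(1, (6 + 7)/(3 + v(0))) = 1081*(2 + ((6 + 7)/(3 + 0))²/8 + (⅛)*((6 + 7)/(3 + 0))*1) = 1081*(2 + (13/3)²/8 + (⅛)*(13/3)*1) = 1081*(2 + (⅛)*(169/9) + 13/24) = 1081*(2 + 169/72 + 13/24) = 1081*(44/9) = 47564/9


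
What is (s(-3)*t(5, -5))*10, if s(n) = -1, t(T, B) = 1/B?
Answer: 2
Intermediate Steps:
t(T, B) = 1/B
(s(-3)*t(5, -5))*10 = -1/(-5)*10 = -1*(-⅕)*10 = (⅕)*10 = 2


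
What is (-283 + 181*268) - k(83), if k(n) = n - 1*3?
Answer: 48145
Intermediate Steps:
k(n) = -3 + n (k(n) = n - 3 = -3 + n)
(-283 + 181*268) - k(83) = (-283 + 181*268) - (-3 + 83) = (-283 + 48508) - 1*80 = 48225 - 80 = 48145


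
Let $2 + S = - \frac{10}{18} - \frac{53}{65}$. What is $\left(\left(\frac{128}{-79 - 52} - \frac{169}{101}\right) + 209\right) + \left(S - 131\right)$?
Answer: $\frac{557124803}{7740135} \approx 71.979$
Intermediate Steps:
$S = - \frac{1972}{585}$ ($S = -2 - \left(\frac{5}{9} + \frac{53}{65}\right) = -2 - \frac{802}{585} = - \frac{1972}{585} \approx -3.3709$)
$\left(\left(\frac{128}{-79 - 52} - \frac{169}{101}\right) + 209\right) + \left(S - 131\right) = \left(\left(\frac{128}{-79 - 52} - \frac{169}{101}\right) + 209\right) - \frac{78607}{585} = \left(\left(\frac{128}{-131} - \frac{169}{101}\right) + 209\right) - \frac{78607}{585} = \left(\left(128 \left(- \frac{1}{131}\right) - \frac{169}{101}\right) + 209\right) - \frac{78607}{585} = \left(\left(- \frac{128}{131} - \frac{169}{101}\right) + 209\right) - \frac{78607}{585} = \left(- \frac{35067}{13231} + 209\right) - \frac{78607}{585} = \frac{2730212}{13231} - \frac{78607}{585} = \frac{557124803}{7740135}$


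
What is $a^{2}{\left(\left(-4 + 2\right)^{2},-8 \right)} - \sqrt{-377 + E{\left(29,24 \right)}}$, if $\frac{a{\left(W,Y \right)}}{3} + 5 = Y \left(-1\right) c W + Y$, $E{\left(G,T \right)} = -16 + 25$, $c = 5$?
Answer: $194481 - 4 i \sqrt{23} \approx 1.9448 \cdot 10^{5} - 19.183 i$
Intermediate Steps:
$E{\left(G,T \right)} = 9$
$a{\left(W,Y \right)} = -15 + 3 Y - 15 W Y$ ($a{\left(W,Y \right)} = -15 + 3 \left(Y \left(-1\right) 5 W + Y\right) = -15 + 3 \left(- Y 5 W + Y\right) = -15 + 3 \left(- 5 Y W + Y\right) = -15 + 3 \left(- 5 W Y + Y\right) = -15 + 3 \left(Y - 5 W Y\right) = -15 - \left(- 3 Y + 15 W Y\right) = -15 + 3 Y - 15 W Y$)
$a^{2}{\left(\left(-4 + 2\right)^{2},-8 \right)} - \sqrt{-377 + E{\left(29,24 \right)}} = \left(-15 + 3 \left(-8\right) - 15 \left(-4 + 2\right)^{2} \left(-8\right)\right)^{2} - \sqrt{-377 + 9} = \left(-15 - 24 - 15 \left(-2\right)^{2} \left(-8\right)\right)^{2} - \sqrt{-368} = \left(-15 - 24 - 60 \left(-8\right)\right)^{2} - 4 i \sqrt{23} = \left(-15 - 24 + 480\right)^{2} - 4 i \sqrt{23} = 441^{2} - 4 i \sqrt{23} = 194481 - 4 i \sqrt{23}$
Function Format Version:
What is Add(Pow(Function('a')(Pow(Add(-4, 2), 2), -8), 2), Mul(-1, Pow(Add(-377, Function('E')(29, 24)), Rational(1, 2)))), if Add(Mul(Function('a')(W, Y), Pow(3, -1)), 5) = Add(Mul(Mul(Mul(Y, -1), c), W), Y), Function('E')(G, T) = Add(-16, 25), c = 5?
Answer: Add(194481, Mul(-4, I, Pow(23, Rational(1, 2)))) ≈ Add(1.9448e+5, Mul(-19.183, I))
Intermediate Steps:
Function('E')(G, T) = 9
Function('a')(W, Y) = Add(-15, Mul(3, Y), Mul(-15, W, Y)) (Function('a')(W, Y) = Add(-15, Mul(3, Add(Mul(Mul(Mul(Y, -1), 5), W), Y))) = Add(-15, Mul(3, Add(Mul(Mul(Mul(-1, Y), 5), W), Y))) = Add(-15, Mul(3, Add(Mul(Mul(-5, Y), W), Y))) = Add(-15, Mul(3, Add(Mul(-5, W, Y), Y))) = Add(-15, Mul(3, Add(Y, Mul(-5, W, Y)))) = Add(-15, Add(Mul(3, Y), Mul(-15, W, Y))) = Add(-15, Mul(3, Y), Mul(-15, W, Y)))
Add(Pow(Function('a')(Pow(Add(-4, 2), 2), -8), 2), Mul(-1, Pow(Add(-377, Function('E')(29, 24)), Rational(1, 2)))) = Add(Pow(Add(-15, Mul(3, -8), Mul(-15, Pow(Add(-4, 2), 2), -8)), 2), Mul(-1, Pow(Add(-377, 9), Rational(1, 2)))) = Add(Pow(Add(-15, -24, Mul(-15, Pow(-2, 2), -8)), 2), Mul(-1, Pow(-368, Rational(1, 2)))) = Add(Pow(Add(-15, -24, Mul(-15, 4, -8)), 2), Mul(-1, Mul(4, I, Pow(23, Rational(1, 2))))) = Add(Pow(Add(-15, -24, 480), 2), Mul(-4, I, Pow(23, Rational(1, 2)))) = Add(Pow(441, 2), Mul(-4, I, Pow(23, Rational(1, 2)))) = Add(194481, Mul(-4, I, Pow(23, Rational(1, 2))))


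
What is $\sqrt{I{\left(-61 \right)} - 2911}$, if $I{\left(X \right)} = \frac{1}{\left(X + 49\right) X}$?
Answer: $\frac{i \sqrt{389945733}}{366} \approx 53.954 i$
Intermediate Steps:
$I{\left(X \right)} = \frac{1}{X \left(49 + X\right)}$ ($I{\left(X \right)} = \frac{1}{\left(49 + X\right) X} = \frac{1}{X \left(49 + X\right)}$)
$\sqrt{I{\left(-61 \right)} - 2911} = \sqrt{\frac{1}{\left(-61\right) \left(49 - 61\right)} - 2911} = \sqrt{- \frac{1}{61 \left(-12\right)} - 2911} = \sqrt{\left(- \frac{1}{61}\right) \left(- \frac{1}{12}\right) - 2911} = \sqrt{\frac{1}{732} - 2911} = \sqrt{- \frac{2130851}{732}} = \frac{i \sqrt{389945733}}{366}$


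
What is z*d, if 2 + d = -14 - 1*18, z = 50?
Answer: -1700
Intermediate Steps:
d = -34 (d = -2 + (-14 - 1*18) = -2 + (-14 - 18) = -2 - 32 = -34)
z*d = 50*(-34) = -1700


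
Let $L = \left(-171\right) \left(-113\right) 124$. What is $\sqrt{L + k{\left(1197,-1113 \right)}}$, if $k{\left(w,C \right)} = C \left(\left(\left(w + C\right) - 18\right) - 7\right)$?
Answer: $\sqrt{2330385} \approx 1526.6$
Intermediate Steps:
$L = 2396052$ ($L = 19323 \cdot 124 = 2396052$)
$k{\left(w,C \right)} = C \left(-25 + C + w\right)$ ($k{\left(w,C \right)} = C \left(\left(\left(C + w\right) - 18\right) - 7\right) = C \left(\left(-18 + C + w\right) - 7\right) = C \left(-25 + C + w\right)$)
$\sqrt{L + k{\left(1197,-1113 \right)}} = \sqrt{2396052 - 1113 \left(-25 - 1113 + 1197\right)} = \sqrt{2396052 - 65667} = \sqrt{2330385}$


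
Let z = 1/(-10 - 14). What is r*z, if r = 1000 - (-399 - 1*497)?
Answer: -79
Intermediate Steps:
r = 1896 (r = 1000 - (-399 - 497) = 1000 - 1*(-896) = 1000 + 896 = 1896)
z = -1/24 (z = 1/(-24) = -1/24 ≈ -0.041667)
r*z = 1896*(-1/24) = -79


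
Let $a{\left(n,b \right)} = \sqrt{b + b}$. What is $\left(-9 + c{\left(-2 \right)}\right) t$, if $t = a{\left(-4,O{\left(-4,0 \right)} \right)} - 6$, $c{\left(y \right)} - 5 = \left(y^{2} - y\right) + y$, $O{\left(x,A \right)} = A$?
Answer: $0$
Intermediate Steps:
$a{\left(n,b \right)} = \sqrt{2} \sqrt{b}$ ($a{\left(n,b \right)} = \sqrt{2 b} = \sqrt{2} \sqrt{b}$)
$c{\left(y \right)} = 5 + y^{2}$ ($c{\left(y \right)} = 5 + \left(\left(y^{2} - y\right) + y\right) = 5 + y^{2}$)
$t = -6$ ($t = \sqrt{2} \sqrt{0} - 6 = \sqrt{2} \cdot 0 - 6 = 0 - 6 = -6$)
$\left(-9 + c{\left(-2 \right)}\right) t = \left(-9 + \left(5 + \left(-2\right)^{2}\right)\right) \left(-6\right) = \left(-9 + \left(5 + 4\right)\right) \left(-6\right) = \left(-9 + 9\right) \left(-6\right) = 0 \left(-6\right) = 0$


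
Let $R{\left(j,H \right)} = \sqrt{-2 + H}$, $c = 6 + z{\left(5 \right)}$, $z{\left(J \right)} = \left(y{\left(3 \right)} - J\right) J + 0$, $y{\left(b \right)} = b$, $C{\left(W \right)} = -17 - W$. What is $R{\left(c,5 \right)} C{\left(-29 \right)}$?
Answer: $12 \sqrt{3} \approx 20.785$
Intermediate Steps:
$z{\left(J \right)} = J \left(3 - J\right)$ ($z{\left(J \right)} = \left(3 - J\right) J + 0 = J \left(3 - J\right) + 0 = J \left(3 - J\right)$)
$c = -4$ ($c = 6 + 5 \left(3 - 5\right) = 6 + 5 \left(-2\right) = 6 - 10 = -4$)
$R{\left(c,5 \right)} C{\left(-29 \right)} = \sqrt{-2 + 5} \left(-17 - -29\right) = \sqrt{3} \left(-17 + 29\right) = \sqrt{3} \cdot 12 = 12 \sqrt{3}$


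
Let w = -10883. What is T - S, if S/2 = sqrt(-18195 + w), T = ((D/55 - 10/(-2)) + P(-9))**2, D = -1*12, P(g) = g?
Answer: 53824/3025 - 2*I*sqrt(29078) ≈ 17.793 - 341.05*I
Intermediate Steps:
D = -12
T = 53824/3025 (T = ((-12/55 - 10/(-2)) - 9)**2 = ((-12*1/55 - 10*(-1/2)) - 9)**2 = ((-12/55 + 5) - 9)**2 = (263/55 - 9)**2 = (-232/55)**2 = 53824/3025 ≈ 17.793)
S = 2*I*sqrt(29078) (S = 2*sqrt(-18195 - 10883) = 2*sqrt(-29078) = 2*(I*sqrt(29078)) = 2*I*sqrt(29078) ≈ 341.05*I)
T - S = 53824/3025 - 2*I*sqrt(29078)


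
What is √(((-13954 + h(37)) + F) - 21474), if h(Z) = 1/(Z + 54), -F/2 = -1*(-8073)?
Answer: I*√427084203/91 ≈ 227.1*I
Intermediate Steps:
F = -16146 (F = -(-2)*(-8073) = -2*8073 = -16146)
h(Z) = 1/(54 + Z)
√(((-13954 + h(37)) + F) - 21474) = √(((-13954 + 1/(54 + 37)) - 16146) - 21474) = √(((-13954 + 1/91) - 16146) - 21474) = √((-1269813/91 - 16146) - 21474) = √(-2739099/91 - 21474) = √(-4693233/91) = I*√427084203/91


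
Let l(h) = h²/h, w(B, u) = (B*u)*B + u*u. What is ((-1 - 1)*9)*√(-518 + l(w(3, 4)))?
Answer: -18*I*√466 ≈ -388.57*I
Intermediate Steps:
w(B, u) = u² + u*B² (w(B, u) = u*B² + u² = u² + u*B²)
l(h) = h
((-1 - 1)*9)*√(-518 + l(w(3, 4))) = ((-1 - 1)*9)*√(-518 + 4*(4 + 3²)) = (-2*9)*√(-518 + 4*(4 + 9)) = -18*√(-518 + 4*13) = -18*√(-518 + 52) = -18*I*√466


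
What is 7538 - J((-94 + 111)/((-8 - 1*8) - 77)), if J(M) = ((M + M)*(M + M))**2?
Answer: 563880268802/74805201 ≈ 7538.0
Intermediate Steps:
J(M) = 16*M**4 (J(M) = ((2*M)*(2*M))**2 = (4*M**2)**2 = 16*M**4)
7538 - J((-94 + 111)/((-8 - 1*8) - 77)) = 7538 - 16*((-94 + 111)/((-8 - 1*8) - 77))**4 = 7538 - 16*(17/((-8 - 8) - 77))**4 = 7538 - 16*(17/(-16 - 77))**4 = 7538 - 16*(17/(-93))**4 = 7538 - 16*(17*(-1/93))**4 = 7538 - 16*(-17/93)**4 = 7538 - 16*83521/74805201 = 7538 - 1*1336336/74805201 = 7538 - 1336336/74805201 = 563880268802/74805201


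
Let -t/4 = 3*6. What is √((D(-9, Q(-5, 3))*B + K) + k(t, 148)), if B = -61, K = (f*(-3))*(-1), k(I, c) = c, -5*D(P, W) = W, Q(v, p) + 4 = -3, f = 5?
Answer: 2*√485/5 ≈ 8.8091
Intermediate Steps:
Q(v, p) = -7 (Q(v, p) = -4 - 3 = -7)
D(P, W) = -W/5
t = -72 (t = -12*6 = -4*18 = -72)
K = 15 (K = (5*(-3))*(-1) = -15*(-1) = 15)
√((D(-9, Q(-5, 3))*B + K) + k(t, 148)) = √((-⅕*(-7)*(-61) + 15) + 148) = √(((7/5)*(-61) + 15) + 148) = √((-427/5 + 15) + 148) = √(-352/5 + 148) = √(388/5) = 2*√485/5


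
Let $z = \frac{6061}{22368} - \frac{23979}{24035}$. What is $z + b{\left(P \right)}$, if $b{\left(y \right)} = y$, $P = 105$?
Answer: $\frac{56058876263}{537614880} \approx 104.27$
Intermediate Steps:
$z = - \frac{390686137}{537614880}$ ($z = 6061 \cdot \frac{1}{22368} - \frac{23979}{24035} = \frac{6061}{22368} - \frac{23979}{24035} = - \frac{390686137}{537614880} \approx -0.7267$)
$z + b{\left(P \right)} = - \frac{390686137}{537614880} + 105 = \frac{56058876263}{537614880}$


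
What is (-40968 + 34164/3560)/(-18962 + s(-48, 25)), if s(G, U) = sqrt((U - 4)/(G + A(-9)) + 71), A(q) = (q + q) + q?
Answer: 576017823165/266671718516 + 12150993*sqrt(442)/266671718516 ≈ 2.1610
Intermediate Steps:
A(q) = 3*q (A(q) = 2*q + q = 3*q)
s(G, U) = sqrt(71 + (-4 + U)/(-27 + G)) (s(G, U) = sqrt((U - 4)/(G + 3*(-9)) + 71) = sqrt((-4 + U)/(G - 27) + 71) = sqrt((-4 + U)/(-27 + G) + 71) = sqrt(71 + (-4 + U)/(-27 + G)))
(-40968 + 34164/3560)/(-18962 + s(-48, 25)) = (-40968 + 34164/3560)/(-18962 + sqrt((-1921 + 25 + 71*(-48))/(-27 - 48))) = (-40968 + 34164*(1/3560))/(-18962 + sqrt((-1921 + 25 - 3408)/(-75))) = (-40968 + 8541/890)/(-18962 + sqrt(-1/75*(-5304))) = -36452979/(890*(-18962 + sqrt(1768/25))) = -36452979/(890*(-18962 + 2*sqrt(442)/5))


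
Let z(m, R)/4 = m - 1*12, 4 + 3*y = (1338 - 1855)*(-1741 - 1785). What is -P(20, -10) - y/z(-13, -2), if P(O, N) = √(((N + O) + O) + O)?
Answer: 303823/50 - 5*√2 ≈ 6069.4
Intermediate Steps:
y = 607646 (y = -4/3 + ((1338 - 1855)*(-1741 - 1785))/3 = -4/3 + (-517*(-3526))/3 = -4/3 + (⅓)*1822942 = -4/3 + 1822942/3 = 607646)
z(m, R) = -48 + 4*m (z(m, R) = 4*(m - 1*12) = 4*(m - 12) = 4*(-12 + m) = -48 + 4*m)
P(O, N) = √(N + 3*O) (P(O, N) = √((N + 2*O) + O) = √(N + 3*O))
-P(20, -10) - y/z(-13, -2) = -√(-10 + 3*20) - 607646/(-48 + 4*(-13)) = -√(-10 + 60) - 607646/(-48 - 52) = -√50 - 607646/(-100) = -5*√2 - 607646*(-1)/100 = -5*√2 - 1*(-303823/50) = -5*√2 + 303823/50 = 303823/50 - 5*√2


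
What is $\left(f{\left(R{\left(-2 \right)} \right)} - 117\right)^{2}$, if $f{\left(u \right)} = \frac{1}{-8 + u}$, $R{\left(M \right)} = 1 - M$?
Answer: $\frac{343396}{25} \approx 13736.0$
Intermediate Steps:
$\left(f{\left(R{\left(-2 \right)} \right)} - 117\right)^{2} = \left(\frac{1}{-8 + \left(1 - -2\right)} - 117\right)^{2} = \left(\frac{1}{-8 + \left(1 + 2\right)} - 117\right)^{2} = \left(\frac{1}{-8 + 3} - 117\right)^{2} = \left(\frac{1}{-5} - 117\right)^{2} = \left(- \frac{1}{5} - 117\right)^{2} = \left(- \frac{586}{5}\right)^{2} = \frac{343396}{25}$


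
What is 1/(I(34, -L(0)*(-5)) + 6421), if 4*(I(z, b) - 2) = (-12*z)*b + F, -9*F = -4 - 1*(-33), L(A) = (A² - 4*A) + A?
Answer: 36/231199 ≈ 0.00015571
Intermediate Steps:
L(A) = A² - 3*A
F = -29/9 (F = -(-4 - 1*(-33))/9 = -(-4 + 33)/9 = -⅑*29 = -29/9 ≈ -3.2222)
I(z, b) = 43/36 - 3*b*z (I(z, b) = 2 + ((-12*z)*b - 29/9)/4 = 2 + (-12*b*z - 29/9)/4 = 2 + (-29/9 - 12*b*z)/4 = 2 + (-29/36 - 3*b*z) = 43/36 - 3*b*z)
1/(I(34, -L(0)*(-5)) + 6421) = 1/((43/36 - 3*-0*(-3 + 0)*(-5)*34) + 6421) = 1/((43/36 - 3*-0*(-3)*(-5)*34) + 6421) = 1/((43/36 - 3*-1*0*(-5)*34) + 6421) = 1/((43/36 - 3*0*(-5)*34) + 6421) = 1/((43/36 - 3*0*34) + 6421) = 1/((43/36 + 0) + 6421) = 1/(43/36 + 6421) = 1/(231199/36) = 36/231199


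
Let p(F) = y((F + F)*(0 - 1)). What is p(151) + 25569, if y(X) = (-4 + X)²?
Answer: 119205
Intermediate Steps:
p(F) = (-4 - 2*F)² (p(F) = (-4 + (F + F)*(0 - 1))² = (-4 + (2*F)*(-1))² = (-4 - 2*F)²)
p(151) + 25569 = 4*(2 + 151)² + 25569 = 4*153² + 25569 = 4*23409 + 25569 = 93636 + 25569 = 119205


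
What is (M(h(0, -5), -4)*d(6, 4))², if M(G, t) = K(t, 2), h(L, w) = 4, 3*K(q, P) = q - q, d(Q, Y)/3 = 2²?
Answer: 0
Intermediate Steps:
d(Q, Y) = 12 (d(Q, Y) = 3*2² = 3*4 = 12)
K(q, P) = 0 (K(q, P) = (q - q)/3 = (⅓)*0 = 0)
M(G, t) = 0
(M(h(0, -5), -4)*d(6, 4))² = (0*12)² = 0² = 0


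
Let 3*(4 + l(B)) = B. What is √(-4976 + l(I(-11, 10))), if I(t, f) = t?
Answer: I*√44853/3 ≈ 70.595*I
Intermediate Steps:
l(B) = -4 + B/3
√(-4976 + l(I(-11, 10))) = √(-4976 + (-4 + (⅓)*(-11))) = √(-4976 + (-4 - 11/3)) = √(-4976 - 23/3) = √(-14951/3) = I*√44853/3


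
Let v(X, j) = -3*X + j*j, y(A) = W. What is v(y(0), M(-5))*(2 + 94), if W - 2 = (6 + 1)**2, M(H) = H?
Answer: -12288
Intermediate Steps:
W = 51 (W = 2 + (6 + 1)**2 = 2 + 7**2 = 2 + 49 = 51)
y(A) = 51
v(X, j) = j**2 - 3*X (v(X, j) = -3*X + j**2 = j**2 - 3*X)
v(y(0), M(-5))*(2 + 94) = ((-5)**2 - 3*51)*(2 + 94) = (25 - 153)*96 = -128*96 = -12288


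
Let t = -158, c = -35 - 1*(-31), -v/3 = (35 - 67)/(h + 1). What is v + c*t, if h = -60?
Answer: 37192/59 ≈ 630.37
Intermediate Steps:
v = -96/59 (v = -3*(35 - 67)/(-60 + 1) = -(-96)/(-59) = -(-96)*(-1)/59 = -3*32/59 = -96/59 ≈ -1.6271)
c = -4 (c = -35 + 31 = -4)
v + c*t = -96/59 - 4*(-158) = -96/59 + 632 = 37192/59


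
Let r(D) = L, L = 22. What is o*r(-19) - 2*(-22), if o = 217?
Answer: 4818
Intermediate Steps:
r(D) = 22
o*r(-19) - 2*(-22) = 217*22 - 2*(-22) = 4774 + 44 = 4818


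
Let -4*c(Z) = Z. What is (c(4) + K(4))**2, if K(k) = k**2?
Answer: 225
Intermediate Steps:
c(Z) = -Z/4
(c(4) + K(4))**2 = (-1/4*4 + 4**2)**2 = (-1 + 16)**2 = 15**2 = 225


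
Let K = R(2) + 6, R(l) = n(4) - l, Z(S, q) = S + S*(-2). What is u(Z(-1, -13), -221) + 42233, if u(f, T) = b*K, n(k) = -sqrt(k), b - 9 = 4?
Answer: 42259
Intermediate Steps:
b = 13 (b = 9 + 4 = 13)
Z(S, q) = -S (Z(S, q) = S - 2*S = -S)
R(l) = -2 - l (R(l) = -sqrt(4) - l = -1*2 - l = -2 - l)
K = 2 (K = (-2 - 1*2) + 6 = (-2 - 2) + 6 = -4 + 6 = 2)
u(f, T) = 26 (u(f, T) = 13*2 = 26)
u(Z(-1, -13), -221) + 42233 = 26 + 42233 = 42259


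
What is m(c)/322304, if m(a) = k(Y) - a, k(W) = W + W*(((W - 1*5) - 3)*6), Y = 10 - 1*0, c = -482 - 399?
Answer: 1011/322304 ≈ 0.0031368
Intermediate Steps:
c = -881
Y = 10 (Y = 10 + 0 = 10)
k(W) = W + W*(-48 + 6*W) (k(W) = W + W*(((W - 5) - 3)*6) = W + W*(((-5 + W) - 3)*6) = W + W*((-8 + W)*6) = W + W*(-48 + 6*W))
m(a) = 130 - a (m(a) = 10*(-47 + 6*10) - a = 10*(-47 + 60) - a = 10*13 - a = 130 - a)
m(c)/322304 = (130 - 1*(-881))/322304 = (130 + 881)*(1/322304) = 1011*(1/322304) = 1011/322304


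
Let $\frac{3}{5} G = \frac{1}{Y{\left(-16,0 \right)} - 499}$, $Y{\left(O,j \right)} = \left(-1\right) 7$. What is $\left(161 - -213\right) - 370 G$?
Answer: $\frac{284791}{759} \approx 375.22$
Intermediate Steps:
$Y{\left(O,j \right)} = -7$
$G = - \frac{5}{1518}$ ($G = \frac{5}{3 \left(-7 - 499\right)} = \frac{5}{3 \left(-506\right)} = \frac{5}{3} \left(- \frac{1}{506}\right) = - \frac{5}{1518} \approx -0.0032938$)
$\left(161 - -213\right) - 370 G = \left(161 - -213\right) - - \frac{925}{759} = \left(161 + 213\right) + \frac{925}{759} = 374 + \frac{925}{759} = \frac{284791}{759}$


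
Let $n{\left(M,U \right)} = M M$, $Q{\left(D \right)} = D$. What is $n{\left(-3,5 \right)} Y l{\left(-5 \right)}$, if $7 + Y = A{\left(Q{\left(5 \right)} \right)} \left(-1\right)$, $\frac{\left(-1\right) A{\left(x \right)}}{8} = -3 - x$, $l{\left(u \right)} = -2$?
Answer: $1278$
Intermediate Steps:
$n{\left(M,U \right)} = M^{2}$
$A{\left(x \right)} = 24 + 8 x$ ($A{\left(x \right)} = - 8 \left(-3 - x\right) = 24 + 8 x$)
$Y = -71$ ($Y = -7 + \left(24 + 8 \cdot 5\right) \left(-1\right) = -7 + \left(24 + 40\right) \left(-1\right) = -7 + 64 \left(-1\right) = -7 - 64 = -71$)
$n{\left(-3,5 \right)} Y l{\left(-5 \right)} = \left(-3\right)^{2} \left(-71\right) \left(-2\right) = 9 \left(-71\right) \left(-2\right) = \left(-639\right) \left(-2\right) = 1278$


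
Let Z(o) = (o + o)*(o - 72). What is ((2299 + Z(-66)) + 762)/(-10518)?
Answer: -21277/10518 ≈ -2.0229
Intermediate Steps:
Z(o) = 2*o*(-72 + o) (Z(o) = (2*o)*(-72 + o) = 2*o*(-72 + o))
((2299 + Z(-66)) + 762)/(-10518) = ((2299 + 2*(-66)*(-72 - 66)) + 762)/(-10518) = ((2299 + 2*(-66)*(-138)) + 762)*(-1/10518) = ((2299 + 18216) + 762)*(-1/10518) = (20515 + 762)*(-1/10518) = 21277*(-1/10518) = -21277/10518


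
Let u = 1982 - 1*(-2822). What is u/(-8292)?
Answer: -1201/2073 ≈ -0.57935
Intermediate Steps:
u = 4804 (u = 1982 + 2822 = 4804)
u/(-8292) = 4804/(-8292) = 4804*(-1/8292) = -1201/2073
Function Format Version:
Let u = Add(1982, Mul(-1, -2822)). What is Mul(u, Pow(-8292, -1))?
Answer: Rational(-1201, 2073) ≈ -0.57935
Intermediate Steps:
u = 4804 (u = Add(1982, 2822) = 4804)
Mul(u, Pow(-8292, -1)) = Mul(4804, Pow(-8292, -1)) = Mul(4804, Rational(-1, 8292)) = Rational(-1201, 2073)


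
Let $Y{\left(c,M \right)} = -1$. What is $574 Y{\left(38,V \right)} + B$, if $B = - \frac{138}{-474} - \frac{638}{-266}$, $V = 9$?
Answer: $- \frac{6002758}{10507} \approx -571.31$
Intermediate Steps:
$B = \frac{28260}{10507}$ ($B = \left(-138\right) \left(- \frac{1}{474}\right) - - \frac{319}{133} = \frac{23}{79} + \frac{319}{133} = \frac{28260}{10507} \approx 2.6896$)
$574 Y{\left(38,V \right)} + B = 574 \left(-1\right) + \frac{28260}{10507} = -574 + \frac{28260}{10507} = - \frac{6002758}{10507}$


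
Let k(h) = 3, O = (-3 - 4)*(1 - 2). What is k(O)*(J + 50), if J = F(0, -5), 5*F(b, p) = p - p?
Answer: 150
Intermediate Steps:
O = 7 (O = -7*(-1) = 7)
F(b, p) = 0 (F(b, p) = (p - p)/5 = (1/5)*0 = 0)
J = 0
k(O)*(J + 50) = 3*(0 + 50) = 3*50 = 150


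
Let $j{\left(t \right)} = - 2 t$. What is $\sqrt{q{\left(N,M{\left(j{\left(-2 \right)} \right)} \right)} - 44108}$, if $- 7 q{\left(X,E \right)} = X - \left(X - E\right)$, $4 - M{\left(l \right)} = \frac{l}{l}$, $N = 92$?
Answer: $\frac{i \sqrt{2161313}}{7} \approx 210.02 i$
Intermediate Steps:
$M{\left(l \right)} = 3$ ($M{\left(l \right)} = 4 - \frac{l}{l} = 4 - 1 = 3$)
$q{\left(X,E \right)} = - \frac{E}{7}$ ($q{\left(X,E \right)} = - \frac{X - \left(X - E\right)}{7} = - \frac{X + \left(E - X\right)}{7} = - \frac{E}{7}$)
$\sqrt{q{\left(N,M{\left(j{\left(-2 \right)} \right)} \right)} - 44108} = \sqrt{\left(- \frac{1}{7}\right) 3 - 44108} = \sqrt{- \frac{3}{7} - 44108} = \sqrt{- \frac{308759}{7}} = \frac{i \sqrt{2161313}}{7}$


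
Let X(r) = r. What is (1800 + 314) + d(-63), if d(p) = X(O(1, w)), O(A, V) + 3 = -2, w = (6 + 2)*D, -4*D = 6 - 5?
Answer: 2109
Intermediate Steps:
D = -¼ (D = -(6 - 5)/4 = -¼*1 = -¼ ≈ -0.25000)
w = -2 (w = (6 + 2)*(-¼) = 8*(-¼) = -2)
O(A, V) = -5 (O(A, V) = -3 - 2 = -5)
d(p) = -5
(1800 + 314) + d(-63) = (1800 + 314) - 5 = 2114 - 5 = 2109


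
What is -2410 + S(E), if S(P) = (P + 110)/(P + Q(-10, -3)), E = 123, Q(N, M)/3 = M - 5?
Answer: -238357/99 ≈ -2407.6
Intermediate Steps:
Q(N, M) = -15 + 3*M (Q(N, M) = 3*(M - 5) = 3*(-5 + M) = -15 + 3*M)
S(P) = (110 + P)/(-24 + P) (S(P) = (P + 110)/(P + (-15 + 3*(-3))) = (110 + P)/(P + (-15 - 9)) = (110 + P)/(P - 24) = (110 + P)/(-24 + P))
-2410 + S(E) = -2410 + (110 + 123)/(-24 + 123) = -2410 + 233/99 = -238357/99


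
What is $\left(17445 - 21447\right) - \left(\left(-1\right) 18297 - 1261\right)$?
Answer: $15556$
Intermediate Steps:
$\left(17445 - 21447\right) - \left(\left(-1\right) 18297 - 1261\right) = \left(17445 - 21447\right) - \left(-18297 - 1261\right) = -4002 - -19558 = -4002 + 19558 = 15556$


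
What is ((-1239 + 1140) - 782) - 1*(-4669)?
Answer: 3788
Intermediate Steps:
((-1239 + 1140) - 782) - 1*(-4669) = (-99 - 782) + 4669 = -881 + 4669 = 3788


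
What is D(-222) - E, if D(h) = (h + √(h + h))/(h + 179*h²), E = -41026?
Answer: 1630250161/39737 + I*√111/4410807 ≈ 41026.0 + 2.3886e-6*I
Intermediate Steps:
D(h) = (h + √2*√h)/(h + 179*h²) (D(h) = (h + √(2*h))/(h + 179*h²) = (h + √2*√h)/(h + 179*h²))
D(-222) - E = (-222 + √2*√(-222))/((-222)*(1 + 179*(-222))) - 1*(-41026) = -(-222 + √2*(I*√222))/(222*(1 - 39738)) + 41026 = -1/222*(-222 + 2*I*√111)/(-39737) + 41026 = -1/222*(-1/39737)*(-222 + 2*I*√111) + 41026 = (-1/39737 + I*√111/4410807) + 41026 = 1630250161/39737 + I*√111/4410807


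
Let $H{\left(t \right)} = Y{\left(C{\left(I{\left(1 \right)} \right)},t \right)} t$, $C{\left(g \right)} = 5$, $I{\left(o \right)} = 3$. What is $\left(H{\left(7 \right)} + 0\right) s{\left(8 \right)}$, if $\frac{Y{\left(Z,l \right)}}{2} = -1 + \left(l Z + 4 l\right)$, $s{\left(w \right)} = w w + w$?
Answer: $62496$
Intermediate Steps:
$s{\left(w \right)} = w + w^{2}$ ($s{\left(w \right)} = w^{2} + w = w + w^{2}$)
$Y{\left(Z,l \right)} = -2 + 8 l + 2 Z l$ ($Y{\left(Z,l \right)} = 2 \left(-1 + \left(l Z + 4 l\right)\right) = 2 \left(-1 + \left(Z l + 4 l\right)\right) = 2 \left(-1 + \left(4 l + Z l\right)\right) = 2 \left(-1 + 4 l + Z l\right) = -2 + 8 l + 2 Z l$)
$H{\left(t \right)} = t \left(-2 + 18 t\right)$ ($H{\left(t \right)} = \left(-2 + 8 t + 2 \cdot 5 t\right) t = \left(-2 + 8 t + 10 t\right) t = \left(-2 + 18 t\right) t = t \left(-2 + 18 t\right)$)
$\left(H{\left(7 \right)} + 0\right) s{\left(8 \right)} = \left(2 \cdot 7 \left(-1 + 9 \cdot 7\right) + 0\right) 8 \left(1 + 8\right) = \left(2 \cdot 7 \left(-1 + 63\right) + 0\right) 8 \cdot 9 = \left(2 \cdot 7 \cdot 62 + 0\right) 72 = \left(868 + 0\right) 72 = 868 \cdot 72 = 62496$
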